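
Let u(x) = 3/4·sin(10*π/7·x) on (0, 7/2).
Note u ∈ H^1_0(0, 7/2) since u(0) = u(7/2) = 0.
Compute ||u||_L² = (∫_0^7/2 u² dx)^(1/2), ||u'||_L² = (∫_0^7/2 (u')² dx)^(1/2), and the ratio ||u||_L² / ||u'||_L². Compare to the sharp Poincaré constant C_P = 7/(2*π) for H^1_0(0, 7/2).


||u||_L² / ||u'||_L² = 7/(10*π) < C_P = 7/(2*π).

u(x) = 3/4·sin(10*π/7·x), so u'(x) = 15*π*cos(10*π*x/7)/14.
Writing u(x) = A·sin(kπx/L) with A = 3/4 and k = 5, use ∫_0^L sin²(kπx/L) dx = L/2 and ∫_0^L cos²(kπx/L) dx = L/2.
u² = 9/16·sin²(10*π/7·x) and (u')² = 225*π^2/196·cos²(10*π/7·x), and each of sin², cos² integrates to L/2 = 7/4 over (0, 7/2).
∫_0^7/2 u² dx = 63/64, so ||u||_L² = 3*sqrt(7)/8.
∫_0^7/2 (u')² dx = 225*π^2/112, so ||u'||_L² = 15*sqrt(7)*π/28.
Ratio ||u||_L² / ||u'||_L² = 7/(10*π).
Sharp Poincaré constant on H^1_0(0, 7/2) is C_P = L/π = 7/(2*π), achieved by sin(2*π/7·x).
This is the k = 5 harmonic; the ratio L/(kπ) is strictly less than C_P = L/π, consistent with the sharp inequality ||u||_L² ≤ C_P ||u'||_L².


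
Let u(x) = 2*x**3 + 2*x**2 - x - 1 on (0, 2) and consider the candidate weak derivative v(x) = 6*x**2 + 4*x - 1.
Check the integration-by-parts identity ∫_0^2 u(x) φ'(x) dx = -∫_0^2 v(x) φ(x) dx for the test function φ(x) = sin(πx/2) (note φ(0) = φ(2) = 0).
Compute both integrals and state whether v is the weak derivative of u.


LHS = -60/π + 192/π^3, RHS = -60/π + 192/π^3. Yes, v = u' weakly.

u(x) = 2*x**3 + 2*x**2 - x - 1, classical derivative u'(x) = 6*x**2 + 4*x - 1.
φ(x) = sin(πx/2), so φ'(x) = π*cos(π*x/2)/2.
Note φ(0) = φ(2) = 0, so the boundary term u·φ vanishes.
LHS = ∫_0^2 u(x) φ'(x) dx = ∫_0^2 (π*x^3*cos(π*x/2) + π*x^2*cos(π*x/2) - π*x*cos(π*x/2)/2 - π*cos(π*x/2)/2) dx. Term by term:
  ∫_0^2 -π*cos(π*x/2)/2 dx = 0;  ∫_0^2 π*x^2*cos(π*x/2) dx = -16/π;  ∫_0^2 π*x^3*cos(π*x/2) dx = -48/π + 192/π^3;
  ∫_0^2 -π*x*cos(π*x/2)/2 dx = 4/π.
Sum: 0 − 16/π + -48/π + 192/π^3 + 4/π = -60/π + 192/π^3.
So LHS = -60/π + 192/π^3.
∫_0^2 v(x) φ(x) dx = ∫_0^2 (6*x^2*sin(π*x/2) + 4*x*sin(π*x/2) - sin(π*x/2)) dx. Term by term:
  ∫_0^2 -sin(π*x/2) dx = -4/π;  ∫_0^2 4*x*sin(π*x/2) dx = 16/π;  ∫_0^2 6*x^2*sin(π*x/2) dx = -192/π^3 + 48/π.
Sum: -4/π + 16/π + -192/π^3 + 48/π = -192/π^3 + 60/π.
So RHS = -∫_0^2 v(x) φ(x) dx = -60/π + 192/π^3.
LHS = RHS, so the identity holds for this test φ.
Moreover u is smooth here and v(x) = u'(x) = 6*x**2 + 4*x - 1 pointwise, so the identity holds for every test function. Hence v is the weak derivative of u.


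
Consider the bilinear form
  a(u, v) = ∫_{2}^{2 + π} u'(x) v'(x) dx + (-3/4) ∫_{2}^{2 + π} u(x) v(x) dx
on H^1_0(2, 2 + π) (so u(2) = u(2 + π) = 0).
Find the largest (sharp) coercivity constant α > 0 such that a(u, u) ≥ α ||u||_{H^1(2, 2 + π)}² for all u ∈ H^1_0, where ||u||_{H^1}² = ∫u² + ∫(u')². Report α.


α = 1/8

Coercivity of a(·,·) on H^1_0(2, 2 + π) means a(u, u) ≥ α ||u||_{H^1}² for every u ∈ H^1_0.
The interval has length L = π, and Poincaré/coercivity depend only on L. Here a(u, u) = ∫(u')² + (-3/4)·∫u².
Here c = -3/4 < 0 with |c| < (π/L)² = 1, so coercivity still holds. The condition a(u,u) ≥ α||u||_{H^1}² reads (1−α)∫(u')² ≥ (α−c)∫u². Any admissible α is ≤ 1 (rapidly oscillating u have ∫u²/∫(u')² → 0), and α = 1 would force 0 ≥ (1−c)∫u², impossible since c < 1; so 1−α > 0. By the sharp Poincaré inequality on H^1_0 of an interval of length L, ∫(u')² ≥ (π/L)²∫u² with equality for the first sine mode sin(π(x−x₀)/L) (x₀ the left endpoint), so the inequality holds for all u iff (1−α)(π/L)² ≥ α − c, i.e. α ≤ ((π/L)² + c)/((π/L)² + 1) = (1 + c(L/π)²)/(1 + (L/π)²). (Direct route, valid since c ≤ 0: Poincaré gives c∫u² ≥ c(L/π)²∫(u')², so a(u,u) ≥ (1 + c(L/π)²)∫(u')², while ||u||_{H^1}² ≤ (1 + (L/π)²)∫(u')²; dividing yields the same α.) With (π/L)² = 1 and c = -3/4, the largest admissible constant is α = ((π/L)² + c)/((π/L)² + 1).
Simplifying, α = 1/8.


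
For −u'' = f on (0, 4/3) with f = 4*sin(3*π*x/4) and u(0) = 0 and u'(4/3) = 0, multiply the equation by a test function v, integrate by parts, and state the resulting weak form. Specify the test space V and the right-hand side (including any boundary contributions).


V = {v ∈ H^1(0, 4/3) : v(0) = 0} (test functions vanish at x = 0 where u is specified); weak form: ∫_0^4/3 u'v' dx = ∫_0^4/3 (4*sin(3*π*x/4)) v dx for all v ∈ V.

Multiply both sides by a test function v and integrate from 0 to 4/3:
  ∫_0^4/3 −u''(x) v(x) dx = ∫_0^4/3 f(x) v(x) dx.
Integrate the LHS by parts once:
  ∫_0^4/3 −u'' v dx = −[u'(x) v(x)]_0^4/3 + ∫_0^4/3 u'(x) v'(x) dx.
Thus ∫_0^4/3 u'(x) v'(x) dx = ∫_0^4/3 f(x) v(x) dx + [u'(x) v(x)]_0^4/3.
Choose V so that boundary terms are either known or forced to vanish.
Mixed BC: u(0) = 0 (Dirichlet) and u'(4/3) = 0 (Neumann). Define V = {v ∈ H^1(0, 4/3) : v(0) = 0}. Then [u' v]_0^4/3 = u'(4/3)·v(4/3) − u'(0)·0 = 0.
Weak formulation: find u (satisfying any essential BC) such that ∫_0^4/3 u'(x) v'(x) dx = ∫_0^4/3 f v dx for all v ∈ V (Dirichlet at 0 absorbed into V; the Neumann datum at x = 4/3 is zero, so no boundary term remains).
Substituting f(x) = 4*sin(3*π*x/4), the right-hand side is ∫_0^4/3 (4*sin(3*π*x/4)) v dx.


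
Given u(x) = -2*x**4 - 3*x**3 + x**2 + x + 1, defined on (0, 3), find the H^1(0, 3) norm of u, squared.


||u||_{H^1}^2 = 800409/14

The H^1 norm (squared) on an interval (0, L) is
  ||u||_{H^1}^2 = ∫_0^L u(x)^2 dx + ∫_0^L u'(x)^2 dx.
Compute u'(x) = -8*x**3 - 9*x**2 + 2*x + 1.
Then u(x)^2 = 4*x**8 + 12*x**7 + 5*x**6 - 10*x**5 - 9*x**4 - 4*x**3 + 3*x**2 + 2*x + 1 and u'(x)^2 = 64*x**6 + 144*x**5 + 49*x**4 - 52*x**3 - 14*x**2 + 4*x + 1.
Integrate each monomial from 0 to 3 using ∫_0^3 c·x^n dx = c·3^(n+1)/(n+1):
  ∫_0^3 u(x)^2 dx = ∫_0^3 (4*x^8 + 12*x^7 + 5*x^6 - 10*x^5 - 9*x^4 - 4*x^3 + 3*x^2 + 2*x + 1) dx. Term by term:
    ∫_0^3 4*x^8 dx = 8748;  ∫_0^3 12*x^7 dx = 19683/2;  ∫_0^3 5*x^6 dx = 10935/7;
    ∫_0^3 -10*x^5 dx = -1215;  ∫_0^3 -9*x^4 dx = -2187/5;  ∫_0^3 -4*x^3 dx = -81;
    ∫_0^3 3*x^2 dx = 27;  ∫_0^3 2*x dx = 9;  ∫_0^3 1 dx = 3.
  Sum: 8748 + 19683/2 + 10935/7 − 1215 − 2187/5 − 81 + 27 + 9 + 3 = 1292007/70.
  ∫_0^3 u'(x)^2 dx = ∫_0^3 (64*x^6 + 144*x^5 + 49*x^4 - 52*x^3 - 14*x^2 + 4*x + 1) dx. Term by term:
    ∫_0^3 64*x^6 dx = 139968/7;  ∫_0^3 144*x^5 dx = 17496;  ∫_0^3 49*x^4 dx = 11907/5;
    ∫_0^3 -52*x^3 dx = -1053;  ∫_0^3 -14*x^2 dx = -126;  ∫_0^3 4*x dx = 18;
    ∫_0^3 1 dx = 3.
  Sum: 139968/7 + 17496 + 11907/5 − 1053 − 126 + 18 + 3 = 1355019/35.
Adding: ||u||_{H^1}^2 = 1292007/70 + 1355019/35 = 800409/14.


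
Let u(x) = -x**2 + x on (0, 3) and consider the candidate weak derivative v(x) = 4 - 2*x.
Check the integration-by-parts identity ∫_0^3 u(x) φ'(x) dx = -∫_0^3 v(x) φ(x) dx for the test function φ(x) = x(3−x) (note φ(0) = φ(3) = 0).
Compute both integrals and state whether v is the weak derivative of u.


LHS = 9, RHS = -9/2. No, v is not the weak derivative of u.

u(x) = -x**2 + x, classical derivative u'(x) = 1 - 2*x.
φ(x) = x(3−x), so φ'(x) = 3 - 2*x.
Note φ(0) = φ(3) = 0, so the boundary term u·φ vanishes.
LHS = ∫_0^3 u(x) φ'(x) dx = ∫_0^3 (2*x^3 - 5*x^2 + 3*x) dx. Term by term:
  ∫_0^3 2*x^3 dx = 81/2;  ∫_0^3 -5*x^2 dx = -45;  ∫_0^3 3*x dx = 27/2.
Sum: 81/2 − 45 + 27/2 = 9.
So LHS = 9.
∫_0^3 v(x) φ(x) dx = ∫_0^3 (2*x^3 - 10*x^2 + 12*x) dx. Term by term:
  ∫_0^3 2*x^3 dx = 81/2;  ∫_0^3 -10*x^2 dx = -90;  ∫_0^3 12*x dx = 54.
Sum: 81/2 − 90 + 54 = 9/2.
So RHS = -∫_0^3 v(x) φ(x) dx = -9/2.
LHS − RHS = 27/2 ≠ 0, so the identity fails.
(For a valid weak derivative the identity must hold for EVERY test function, in particular this one. The failure shows v is NOT the weak derivative of u.)
Correct weak derivative would be u'(x) = 1 - 2*x.


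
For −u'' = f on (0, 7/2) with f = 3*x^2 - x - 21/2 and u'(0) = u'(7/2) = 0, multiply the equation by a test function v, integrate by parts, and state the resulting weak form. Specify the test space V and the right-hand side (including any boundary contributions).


V = H^1(0, 7/2) (no boundary constraint on v; u is determined up to an additive constant); weak form: ∫_0^7/2 u'v' dx = ∫_0^7/2 (3*x^2 - x - 21/2) v dx for all v ∈ V.

Multiply both sides by a test function v and integrate from 0 to 7/2:
  ∫_0^7/2 −u''(x) v(x) dx = ∫_0^7/2 f(x) v(x) dx.
Integrate the LHS by parts once:
  ∫_0^7/2 −u'' v dx = −[u'(x) v(x)]_0^7/2 + ∫_0^7/2 u'(x) v'(x) dx.
Thus ∫_0^7/2 u'(x) v'(x) dx = ∫_0^7/2 f(x) v(x) dx + [u'(x) v(x)]_0^7/2.
Choose V so that boundary terms are either known or forced to vanish.
u has homogeneous Neumann: u'(0) = u'(7/2) = 0. So [u' v]_0^7/2 = 0·v(7/2) − 0·v(0) = 0 for any v; take V = H^1(0, 7/2).
Weak formulation: find u (satisfying any essential BC) such that ∫_0^7/2 u'(x) v'(x) dx = ∫_0^7/2 f v dx for all v ∈ V (homogeneous Neumann, so boundary terms vanish).
Substituting f(x) = 3*x^2 - x - 21/2, the right-hand side is ∫_0^7/2 (3*x^2 - x - 21/2) v dx.
Compatibility check (pure Neumann): taking v ≡ 1 ∈ V gives 0 = ∫_0^7/2 f dx + (0) − (0), i.e. ∫_0^7/2 f dx must equal u'(0) − u'(7/2) = 0. Indeed ∫_0^7/2 (3*x^2 - x - 21/2) dx = 0, so the data are compatible. The solution is then unique only up to an additive constant (fix it e.g. by requiring ∫_0^7/2 u dx = 0).


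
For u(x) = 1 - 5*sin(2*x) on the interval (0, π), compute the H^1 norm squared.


||u||_{H^1(0,π)}^2 = 127*π/2

u'(x) = -10*cos(2*x).
Expand u² and (u')² and integrate term by term on (0, π), using: for integers n ≥ 1, ∫_0^π sin²(nx) dx = ∫_0^π cos²(nx) dx = π/2; for n ≠ n', ∫_0^π sin(nx)sin(n'x) dx = ∫_0^π cos(nx)cos(n'x) dx = 0; and by product-to-sum, ∫_0^π sin(nx)cos(n'x) dx = ½∫_0^π [sin((n+n')x) + sin((n−n')x)] dx, which is 0 when n+n' is even and 2n/(n²−n'²) when n+n' is odd (it need not vanish on (0, π)). For the constant mode: ∫_0^π 1 dx = π, ∫_0^π cos(nx) dx = 0, ∫_0^π sin(nx) dx = (1−(−1)^n)/n.
  u² squared terms: (1)²·∫1 dx = 1·π = π;  (-5)²·∫sin(2x)² dx = 25·π/2 = 25*π/2.
  u² cross terms: 2·(1)·(-5)·∫1·sin(2x) dx = -10·(0) = 0.
  So ∫_0^π u² dx = π + 25*π/2 + 0 = 27*π/2.
  (u')² squared terms: (-10)²·∫cos(2x)² dx = 100·π/2 = 50*π.
  So ∫_0^π (u')² dx = 50*π.
||u||_{H^1}^2 = (27*π/2) + (50*π) = 127*π/2.


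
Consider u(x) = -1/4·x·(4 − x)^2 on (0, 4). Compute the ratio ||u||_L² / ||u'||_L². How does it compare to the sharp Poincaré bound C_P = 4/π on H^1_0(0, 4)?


||u||_L² / ||u'||_L² = 2*sqrt(14)/7 < C_P = 4/π.

u(x) = -1/4·x·(4 − x)^2, so u'(x) = (4 - 3*x)*(x/4 - 1).
u(x) = -1/4·x·(4 − x)^2 vanishes at x = 0 and x = 4, so u ∈ H^1_0(0, 4). Differentiate via the product rule and integrate the resulting polynomials term by term.
  ∫_0^4 u² dx = ∫_0^4 (x^6/16 - x^5 + 6*x^4 - 16*x^3 + 16*x^2) dx. Term by term:
    ∫_0^4 x^6/16 dx = 1024/7;  ∫_0^4 -x^5 dx = -2048/3;  ∫_0^4 6*x^4 dx = 6144/5;
    ∫_0^4 -16*x^3 dx = -1024;  ∫_0^4 16*x^2 dx = 1024/3.
  Sum: 1024/7 − 2048/3 + 6144/5 − 1024 + 1024/3 = 1024/105.
  ∫_0^4 (u')² dx = ∫_0^4 (9*x^4/16 - 6*x^3 + 22*x^2 - 32*x + 16) dx. Term by term:
    ∫_0^4 9*x^4/16 dx = 576/5;  ∫_0^4 -6*x^3 dx = -384;  ∫_0^4 22*x^2 dx = 1408/3;
    ∫_0^4 -32*x dx = -256;  ∫_0^4 16 dx = 64.
  Sum: 576/5 − 384 + 1408/3 − 256 + 64 = 128/15.
∫_0^4 u² dx = 1024/105, so ||u||_L² = 32*sqrt(105)/105.
∫_0^4 (u')² dx = 128/15, so ||u'||_L² = 8*sqrt(30)/15.
Ratio ||u||_L² / ||u'||_L² = 2*sqrt(14)/7.
Sharp Poincaré constant on H^1_0(0, 4) is C_P = L/π = 4/π, achieved by sin(π/4·x).
A polynomial bump cannot attain the sharp Poincaré constant (only the first sine eigenfunction does), so the ratio is strictly less than C_P, consistent with ||u||_L² ≤ C_P ||u'||_L².


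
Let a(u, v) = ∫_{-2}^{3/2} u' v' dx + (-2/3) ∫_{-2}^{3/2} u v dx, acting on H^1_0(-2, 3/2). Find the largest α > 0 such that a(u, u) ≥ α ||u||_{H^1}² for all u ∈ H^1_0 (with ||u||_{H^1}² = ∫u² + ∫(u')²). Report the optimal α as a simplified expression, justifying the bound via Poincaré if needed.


α = 2*(-49 + 6*π^2)/(3*(4*π^2 + 49))

Coercivity of a(·,·) on H^1_0(-2, 3/2) means a(u, u) ≥ α ||u||_{H^1}² for every u ∈ H^1_0.
The interval has length L = 7/2, and Poincaré/coercivity depend only on L. Here a(u, u) = ∫(u')² + (-2/3)·∫u².
Here c = -2/3 < 0 with |c| < (π/L)² = 4*π^2/49, so coercivity still holds. The condition a(u,u) ≥ α||u||_{H^1}² reads (1−α)∫(u')² ≥ (α−c)∫u². Any admissible α is ≤ 1 (rapidly oscillating u have ∫u²/∫(u')² → 0), and α = 1 would force 0 ≥ (1−c)∫u², impossible since c < 1; so 1−α > 0. By the sharp Poincaré inequality on H^1_0 of an interval of length L, ∫(u')² ≥ (π/L)²∫u² with equality for the first sine mode sin(π(x−x₀)/L) (x₀ the left endpoint), so the inequality holds for all u iff (1−α)(π/L)² ≥ α − c, i.e. α ≤ ((π/L)² + c)/((π/L)² + 1) = (1 + c(L/π)²)/(1 + (L/π)²). (Direct route, valid since c ≤ 0: Poincaré gives c∫u² ≥ c(L/π)²∫(u')², so a(u,u) ≥ (1 + c(L/π)²)∫(u')², while ||u||_{H^1}² ≤ (1 + (L/π)²)∫(u')²; dividing yields the same α.) With (π/L)² = 4*π^2/49 and c = -2/3, the largest admissible constant is α = ((π/L)² + c)/((π/L)² + 1).
Simplifying, α = 2*(-49 + 6*π^2)/(3*(4*π^2 + 49)).


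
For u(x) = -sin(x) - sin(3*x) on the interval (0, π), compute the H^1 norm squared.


||u||_{H^1(0,π)}^2 = 6*π

u'(x) = -cos(x) - 3*cos(3*x).
Expand u² and (u')² and integrate term by term on (0, π), using: for integers n ≥ 1, ∫_0^π sin²(nx) dx = ∫_0^π cos²(nx) dx = π/2; for n ≠ n', ∫_0^π sin(nx)sin(n'x) dx = ∫_0^π cos(nx)cos(n'x) dx = 0; and by product-to-sum, ∫_0^π sin(nx)cos(n'x) dx = ½∫_0^π [sin((n+n')x) + sin((n−n')x)] dx, which is 0 when n+n' is even and 2n/(n²−n'²) when n+n' is odd (it need not vanish on (0, π)).
  u² squared terms: (-1)²·∫sin(x)² dx = 1·π/2 = π/2;  (-1)²·∫sin(3x)² dx = 1·π/2 = π/2.
  u² cross terms: 2·(-1)·(-1)·∫sin(x)·sin(3x) dx = 2·(0) = 0.
  So ∫_0^π u² dx = π/2 + π/2 + 0 = π.
  (u')² squared terms: (-1)²·∫cos(x)² dx = 1·π/2 = π/2;  (-3)²·∫cos(3x)² dx = 9·π/2 = 9*π/2.
  (u')² cross terms: 2·(-1)·(-3)·∫cos(x)·cos(3x) dx = 6·(0) = 0.
  So ∫_0^π (u')² dx = π/2 + 9*π/2 + 0 = 5*π.
||u||_{H^1}^2 = (π) + (5*π) = 6*π.


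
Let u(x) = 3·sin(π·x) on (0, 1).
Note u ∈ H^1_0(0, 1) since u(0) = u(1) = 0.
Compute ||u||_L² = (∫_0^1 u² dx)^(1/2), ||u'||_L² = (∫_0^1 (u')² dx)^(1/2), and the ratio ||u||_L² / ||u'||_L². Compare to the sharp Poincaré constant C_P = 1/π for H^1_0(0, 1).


||u||_L² / ||u'||_L² = 1/π = C_P.

u(x) = 3·sin(π·x), so u'(x) = 3*π*cos(π*x).
Writing u(x) = A·sin(kπx/L) with A = 3 and k = 1, use ∫_0^L sin²(kπx/L) dx = L/2 and ∫_0^L cos²(kπx/L) dx = L/2.
u² = 9·sin²(π·x) and (u')² = 9*π^2·cos²(π·x), and each of sin², cos² integrates to L/2 = 1/2 over (0, 1).
∫_0^1 u² dx = 9/2, so ||u||_L² = 3*sqrt(2)/2.
∫_0^1 (u')² dx = 9*π^2/2, so ||u'||_L² = 3*sqrt(2)*π/2.
Ratio ||u||_L² / ||u'||_L² = 1/π.
Sharp Poincaré constant on H^1_0(0, 1) is C_P = L/π = 1/π, achieved by sin(π·x).
This is the k = 1 eigenfunction (up to amplitude), so the ratio equals the sharp Poincaré constant exactly.


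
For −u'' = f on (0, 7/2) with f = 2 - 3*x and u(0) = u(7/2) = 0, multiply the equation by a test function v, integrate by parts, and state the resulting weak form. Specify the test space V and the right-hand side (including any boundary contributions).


V = H^1_0(0, 7/2) (so v(0) = v(7/2) = 0); weak form: ∫_0^7/2 u'v' dx = ∫_0^7/2 (2 - 3*x) v dx for all v ∈ V.

Multiply both sides by a test function v and integrate from 0 to 7/2:
  ∫_0^7/2 −u''(x) v(x) dx = ∫_0^7/2 f(x) v(x) dx.
Integrate the LHS by parts once:
  ∫_0^7/2 −u'' v dx = −[u'(x) v(x)]_0^7/2 + ∫_0^7/2 u'(x) v'(x) dx.
Thus ∫_0^7/2 u'(x) v'(x) dx = ∫_0^7/2 f(x) v(x) dx + [u'(x) v(x)]_0^7/2.
Choose V so that boundary terms are either known or forced to vanish.
u is Dirichlet: u(0) = u(7/2) = 0. Let V = H^1_0(0, 7/2); then v(0) = v(7/2) = 0, and [u' v]_0^7/2 = 0.
Weak formulation: find u (satisfying any essential BC) such that ∫_0^7/2 u'(x) v'(x) dx = ∫_0^7/2 f v dx for all v ∈ V.
Substituting f(x) = 2 - 3*x, the right-hand side is ∫_0^7/2 (2 - 3*x) v dx.


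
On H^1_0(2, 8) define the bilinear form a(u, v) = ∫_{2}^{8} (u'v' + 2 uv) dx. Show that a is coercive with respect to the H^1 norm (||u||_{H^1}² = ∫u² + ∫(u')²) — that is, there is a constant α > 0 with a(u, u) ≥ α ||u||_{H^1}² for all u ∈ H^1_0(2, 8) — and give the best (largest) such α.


α = 1

Coercivity of a(·,·) on H^1_0(2, 8) means a(u, u) ≥ α ||u||_{H^1}² for every u ∈ H^1_0.
The interval has length L = 6, and Poincaré/coercivity depend only on L. Here a(u, u) = ∫(u')² + (2)·∫u².
Here c = 2 ≥ 1, so a(u,u) = ∫(u')² + c∫u² ≥ ∫(u')² + ∫u² = ||u||_{H^1}², i.e. α = 1 works. No larger α is possible: a(u,u) ≥ α||u||_{H^1}² means (1−α)∫(u')² ≥ (α−c)∫u², and for the modes u_n = sin(nπ(x−x₀)/L) (x₀ the left endpoint) one has ∫u_n²/∫(u_n')² = (L/(nπ))² → 0, so a(u_n,u_n)/||u_n||_{H^1}² → 1. Hence the optimal constant is α = 1.
Therefore α = 1.


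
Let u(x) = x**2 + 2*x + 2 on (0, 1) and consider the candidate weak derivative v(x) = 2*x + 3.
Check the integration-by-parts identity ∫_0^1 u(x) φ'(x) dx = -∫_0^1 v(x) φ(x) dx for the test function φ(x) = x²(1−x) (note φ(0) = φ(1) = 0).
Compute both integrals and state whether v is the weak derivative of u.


LHS = -4/15, RHS = -7/20. No, v is not the weak derivative of u.

u(x) = x**2 + 2*x + 2, classical derivative u'(x) = 2*x + 2.
φ(x) = x²(1−x), so φ'(x) = x*(2 - 3*x).
Note φ(0) = φ(1) = 0, so the boundary term u·φ vanishes.
LHS = ∫_0^1 u(x) φ'(x) dx = ∫_0^1 (-3*x^4 - 4*x^3 - 2*x^2 + 4*x) dx. Term by term:
  ∫_0^1 -3*x^4 dx = -3/5;  ∫_0^1 -4*x^3 dx = -1;  ∫_0^1 -2*x^2 dx = -2/3;
  ∫_0^1 4*x dx = 2.
Sum: -3/5 − 1 − 2/3 + 2 = -4/15.
So LHS = -4/15.
∫_0^1 v(x) φ(x) dx = ∫_0^1 (-2*x^4 - x^3 + 3*x^2) dx. Term by term:
  ∫_0^1 -2*x^4 dx = -2/5;  ∫_0^1 -x^3 dx = -1/4;  ∫_0^1 3*x^2 dx = 1.
Sum: -2/5 − 1/4 + 1 = 7/20.
So RHS = -∫_0^1 v(x) φ(x) dx = -7/20.
LHS − RHS = 1/12 ≠ 0, so the identity fails.
(For a valid weak derivative the identity must hold for EVERY test function, in particular this one. The failure shows v is NOT the weak derivative of u.)
Correct weak derivative would be u'(x) = 2*x + 2.


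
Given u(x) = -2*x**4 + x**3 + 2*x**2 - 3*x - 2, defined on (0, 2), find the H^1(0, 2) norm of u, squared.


||u||_{H^1}^2 = 223726/315

The H^1 norm (squared) on an interval (0, L) is
  ||u||_{H^1}^2 = ∫_0^L u(x)^2 dx + ∫_0^L u'(x)^2 dx.
Compute u'(x) = -8*x**3 + 3*x**2 + 4*x - 3.
Then u(x)^2 = 4*x**8 - 4*x**7 - 7*x**6 + 16*x**5 + 6*x**4 - 16*x**3 + x**2 + 12*x + 4 and u'(x)^2 = 64*x**6 - 48*x**5 - 55*x**4 + 72*x**3 - 2*x**2 - 24*x + 9.
Integrate each monomial from 0 to 2 using ∫_0^2 c·x^n dx = c·2^(n+1)/(n+1):
  ∫_0^2 u(x)^2 dx = ∫_0^2 (4*x^8 - 4*x^7 - 7*x^6 + 16*x^5 + 6*x^4 - 16*x^3 + x^2 + 12*x + 4) dx. Term by term:
    ∫_0^2 4*x^8 dx = 2048/9;  ∫_0^2 -4*x^7 dx = -128;  ∫_0^2 -7*x^6 dx = -128;
    ∫_0^2 16*x^5 dx = 512/3;  ∫_0^2 6*x^4 dx = 192/5;  ∫_0^2 -16*x^3 dx = -64;
    ∫_0^2 x^2 dx = 8/3;  ∫_0^2 12*x dx = 24;  ∫_0^2 4 dx = 8.
  Sum: 2048/9 − 128 − 128 + 512/3 + 192/5 − 64 + 8/3 + 24 + 8 = 6808/45.
  ∫_0^2 u'(x)^2 dx = ∫_0^2 (64*x^6 - 48*x^5 - 55*x^4 + 72*x^3 - 2*x^2 - 24*x + 9) dx. Term by term:
    ∫_0^2 64*x^6 dx = 8192/7;  ∫_0^2 -48*x^5 dx = -512;  ∫_0^2 -55*x^4 dx = -352;
    ∫_0^2 72*x^3 dx = 288;  ∫_0^2 -2*x^2 dx = -16/3;  ∫_0^2 -24*x dx = -48;
    ∫_0^2 9 dx = 18.
  Sum: 8192/7 − 512 − 352 + 288 − 16/3 − 48 + 18 = 11738/21.
Adding: ||u||_{H^1}^2 = 6808/45 + 11738/21 = 223726/315.


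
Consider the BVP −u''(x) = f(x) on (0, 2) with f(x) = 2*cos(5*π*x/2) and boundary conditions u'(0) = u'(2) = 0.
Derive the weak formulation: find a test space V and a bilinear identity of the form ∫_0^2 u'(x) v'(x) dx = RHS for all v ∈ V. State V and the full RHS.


V = H^1(0, 2) (no boundary constraint on v; u is determined up to an additive constant); weak form: ∫_0^2 u'v' dx = ∫_0^2 (2*cos(5*π*x/2)) v dx for all v ∈ V.

Multiply both sides by a test function v and integrate from 0 to 2:
  ∫_0^2 −u''(x) v(x) dx = ∫_0^2 f(x) v(x) dx.
Integrate the LHS by parts once:
  ∫_0^2 −u'' v dx = −[u'(x) v(x)]_0^2 + ∫_0^2 u'(x) v'(x) dx.
Thus ∫_0^2 u'(x) v'(x) dx = ∫_0^2 f(x) v(x) dx + [u'(x) v(x)]_0^2.
Choose V so that boundary terms are either known or forced to vanish.
u has homogeneous Neumann: u'(0) = u'(2) = 0. So [u' v]_0^2 = 0·v(2) − 0·v(0) = 0 for any v; take V = H^1(0, 2).
Weak formulation: find u (satisfying any essential BC) such that ∫_0^2 u'(x) v'(x) dx = ∫_0^2 f v dx for all v ∈ V (homogeneous Neumann, so boundary terms vanish).
Substituting f(x) = 2*cos(5*π*x/2), the right-hand side is ∫_0^2 (2*cos(5*π*x/2)) v dx.
Compatibility check (pure Neumann): taking v ≡ 1 ∈ V gives 0 = ∫_0^2 f dx + (0) − (0), i.e. ∫_0^2 f dx must equal u'(0) − u'(2) = 0. Indeed ∫_0^2 (2*cos(5*π*x/2)) dx = 0, so the data are compatible. The solution is then unique only up to an additive constant (fix it e.g. by requiring ∫_0^2 u dx = 0).


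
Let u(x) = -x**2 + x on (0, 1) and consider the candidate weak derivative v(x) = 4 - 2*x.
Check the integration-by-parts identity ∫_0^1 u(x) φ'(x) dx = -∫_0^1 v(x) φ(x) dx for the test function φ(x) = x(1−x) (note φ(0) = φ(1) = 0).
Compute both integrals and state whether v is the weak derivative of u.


LHS = 0, RHS = -1/2. No, v is not the weak derivative of u.

u(x) = -x**2 + x, classical derivative u'(x) = 1 - 2*x.
φ(x) = x(1−x), so φ'(x) = 1 - 2*x.
Note φ(0) = φ(1) = 0, so the boundary term u·φ vanishes.
LHS = ∫_0^1 u(x) φ'(x) dx = ∫_0^1 (2*x^3 - 3*x^2 + x) dx. Term by term:
  ∫_0^1 2*x^3 dx = 1/2;  ∫_0^1 -3*x^2 dx = -1;  ∫_0^1 x dx = 1/2.
Sum: 1/2 − 1 + 1/2 = 0.
So LHS = 0.
∫_0^1 v(x) φ(x) dx = ∫_0^1 (2*x^3 - 6*x^2 + 4*x) dx. Term by term:
  ∫_0^1 2*x^3 dx = 1/2;  ∫_0^1 -6*x^2 dx = -2;  ∫_0^1 4*x dx = 2.
Sum: 1/2 − 2 + 2 = 1/2.
So RHS = -∫_0^1 v(x) φ(x) dx = -1/2.
LHS − RHS = 1/2 ≠ 0, so the identity fails.
(For a valid weak derivative the identity must hold for EVERY test function, in particular this one. The failure shows v is NOT the weak derivative of u.)
Correct weak derivative would be u'(x) = 1 - 2*x.


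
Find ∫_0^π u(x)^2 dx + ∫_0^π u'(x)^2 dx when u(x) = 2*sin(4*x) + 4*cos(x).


||u||_{H^1(0,π)}^2 = 256/15 + 50*π

u'(x) = -4*sin(x) + 8*cos(4*x).
Expand u² and (u')² and integrate term by term on (0, π), using: for integers n ≥ 1, ∫_0^π sin²(nx) dx = ∫_0^π cos²(nx) dx = π/2; for n ≠ n', ∫_0^π sin(nx)sin(n'x) dx = ∫_0^π cos(nx)cos(n'x) dx = 0; and by product-to-sum, ∫_0^π sin(nx)cos(n'x) dx = ½∫_0^π [sin((n+n')x) + sin((n−n')x)] dx, which is 0 when n+n' is even and 2n/(n²−n'²) when n+n' is odd (it need not vanish on (0, π)).
  u² squared terms: (2)²·∫sin(4x)² dx = 4·π/2 = 2*π;  (4)²·∫cos(x)² dx = 16·π/2 = 8*π.
  u² cross terms: 2·(2)·(4)·∫sin(4x)·cos(x) dx = 16·(8/15) = 128/15.
  So ∫_0^π u² dx = 2*π + 8*π + 128/15 = 128/15 + 10*π.
  (u')² squared terms: (-4)²·∫sin(x)² dx = 16·π/2 = 8*π;  (8)²·∫cos(4x)² dx = 64·π/2 = 32*π.
  (u')² cross terms: 2·(-4)·(8)·∫sin(x)·cos(4x) dx = -64·(-2/15) = 128/15.
  So ∫_0^π (u')² dx = 8*π + 32*π + 128/15 = 128/15 + 40*π.
||u||_{H^1}^2 = (128/15 + 10*π) + (128/15 + 40*π) = 256/15 + 50*π.


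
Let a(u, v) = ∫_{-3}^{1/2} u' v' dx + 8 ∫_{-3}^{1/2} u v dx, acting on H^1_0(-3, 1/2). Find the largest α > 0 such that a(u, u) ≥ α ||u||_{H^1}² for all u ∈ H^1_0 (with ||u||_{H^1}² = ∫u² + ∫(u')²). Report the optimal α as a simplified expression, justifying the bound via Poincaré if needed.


α = 1

Coercivity of a(·,·) on H^1_0(-3, 1/2) means a(u, u) ≥ α ||u||_{H^1}² for every u ∈ H^1_0.
The interval has length L = 7/2, and Poincaré/coercivity depend only on L. Here a(u, u) = ∫(u')² + (8)·∫u².
Here c = 8 ≥ 1, so a(u,u) = ∫(u')² + c∫u² ≥ ∫(u')² + ∫u² = ||u||_{H^1}², i.e. α = 1 works. No larger α is possible: a(u,u) ≥ α||u||_{H^1}² means (1−α)∫(u')² ≥ (α−c)∫u², and for the modes u_n = sin(nπ(x−x₀)/L) (x₀ the left endpoint) one has ∫u_n²/∫(u_n')² = (L/(nπ))² → 0, so a(u_n,u_n)/||u_n||_{H^1}² → 1. Hence the optimal constant is α = 1.
Therefore α = 1.


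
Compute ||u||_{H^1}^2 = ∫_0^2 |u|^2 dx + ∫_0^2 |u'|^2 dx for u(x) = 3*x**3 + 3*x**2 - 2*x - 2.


||u||_{H^1}^2 = 121216/105

The H^1 norm (squared) on an interval (0, L) is
  ||u||_{H^1}^2 = ∫_0^L u(x)^2 dx + ∫_0^L u'(x)^2 dx.
Compute u'(x) = 9*x**2 + 6*x - 2.
Then u(x)^2 = 9*x**6 + 18*x**5 - 3*x**4 - 24*x**3 - 8*x**2 + 8*x + 4 and u'(x)^2 = 81*x**4 + 108*x**3 - 24*x + 4.
Integrate each monomial from 0 to 2 using ∫_0^2 c·x^n dx = c·2^(n+1)/(n+1):
  ∫_0^2 u(x)^2 dx = ∫_0^2 (9*x^6 + 18*x^5 - 3*x^4 - 24*x^3 - 8*x^2 + 8*x + 4) dx. Term by term:
    ∫_0^2 9*x^6 dx = 1152/7;  ∫_0^2 18*x^5 dx = 192;  ∫_0^2 -3*x^4 dx = -96/5;
    ∫_0^2 -24*x^3 dx = -96;  ∫_0^2 -8*x^2 dx = -64/3;  ∫_0^2 8*x dx = 16;
    ∫_0^2 4 dx = 8.
  Sum: 1152/7 + 192 − 96/5 − 96 − 64/3 + 16 + 8 = 25624/105.
  ∫_0^2 u'(x)^2 dx = ∫_0^2 (81*x^4 + 108*x^3 - 24*x + 4) dx. Term by term:
    ∫_0^2 81*x^4 dx = 2592/5;  ∫_0^2 108*x^3 dx = 432;  ∫_0^2 -24*x dx = -48;
    ∫_0^2 4 dx = 8.
  Sum: 2592/5 + 432 − 48 + 8 = 4552/5.
Adding: ||u||_{H^1}^2 = 25624/105 + 4552/5 = 121216/105.


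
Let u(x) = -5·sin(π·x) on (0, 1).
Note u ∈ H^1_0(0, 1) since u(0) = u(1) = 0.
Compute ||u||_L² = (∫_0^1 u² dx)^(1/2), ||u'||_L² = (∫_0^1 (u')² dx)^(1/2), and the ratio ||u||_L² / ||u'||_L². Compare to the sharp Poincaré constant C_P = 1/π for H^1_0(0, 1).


||u||_L² / ||u'||_L² = 1/π = C_P.

u(x) = -5·sin(π·x), so u'(x) = -5*π*cos(π*x).
Writing u(x) = A·sin(kπx/L) with A = -5 and k = 1, use ∫_0^L sin²(kπx/L) dx = L/2 and ∫_0^L cos²(kπx/L) dx = L/2.
u² = 25·sin²(π·x) and (u')² = 25*π^2·cos²(π·x), and each of sin², cos² integrates to L/2 = 1/2 over (0, 1).
∫_0^1 u² dx = 25/2, so ||u||_L² = 5*sqrt(2)/2.
∫_0^1 (u')² dx = 25*π^2/2, so ||u'||_L² = 5*sqrt(2)*π/2.
Ratio ||u||_L² / ||u'||_L² = 1/π.
Sharp Poincaré constant on H^1_0(0, 1) is C_P = L/π = 1/π, achieved by sin(π·x).
This is the k = 1 eigenfunction (up to amplitude), so the ratio equals the sharp Poincaré constant exactly.


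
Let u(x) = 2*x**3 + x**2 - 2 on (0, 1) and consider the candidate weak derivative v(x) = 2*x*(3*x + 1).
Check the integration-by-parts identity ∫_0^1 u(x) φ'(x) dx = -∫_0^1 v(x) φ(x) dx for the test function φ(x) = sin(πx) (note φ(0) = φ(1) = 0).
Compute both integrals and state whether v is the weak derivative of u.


LHS = -8/π + 24/π^3, RHS = -8/π + 24/π^3. Yes, v = u' weakly.

u(x) = 2*x**3 + x**2 - 2, classical derivative u'(x) = 6*x**2 + 2*x.
φ(x) = sin(πx), so φ'(x) = π*cos(π*x).
Note φ(0) = φ(1) = 0, so the boundary term u·φ vanishes.
LHS = ∫_0^1 u(x) φ'(x) dx = ∫_0^1 (2*π*x^3*cos(π*x) + π*x^2*cos(π*x) - 2*π*cos(π*x)) dx. Term by term:
  ∫_0^1 -2*π*cos(π*x) dx = 0;  ∫_0^1 π*x^2*cos(π*x) dx = -2/π;  ∫_0^1 2*π*x^3*cos(π*x) dx = -6/π + 24/π^3.
Sum: 0 − 2/π + -6/π + 24/π^3 = -8/π + 24/π^3.
So LHS = -8/π + 24/π^3.
∫_0^1 v(x) φ(x) dx = ∫_0^1 (6*x^2*sin(π*x) + 2*x*sin(π*x)) dx. Term by term:
  ∫_0^1 2*x*sin(π*x) dx = 2/π;  ∫_0^1 6*x^2*sin(π*x) dx = -24/π^3 + 6/π.
Sum: 2/π + -24/π^3 + 6/π = -24/π^3 + 8/π.
So RHS = -∫_0^1 v(x) φ(x) dx = -8/π + 24/π^3.
LHS = RHS, so the identity holds for this test φ.
Moreover u is smooth here and v(x) = u'(x) = 6*x**2 + 2*x pointwise, so the identity holds for every test function. Hence v is the weak derivative of u.


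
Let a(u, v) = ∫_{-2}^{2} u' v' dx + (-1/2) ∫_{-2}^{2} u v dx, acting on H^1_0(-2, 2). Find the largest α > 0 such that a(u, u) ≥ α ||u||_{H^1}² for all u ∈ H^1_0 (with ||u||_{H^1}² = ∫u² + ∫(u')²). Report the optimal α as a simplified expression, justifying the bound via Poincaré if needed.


α = (-8 + π^2)/(π^2 + 16)

Coercivity of a(·,·) on H^1_0(-2, 2) means a(u, u) ≥ α ||u||_{H^1}² for every u ∈ H^1_0.
The interval has length L = 4, and Poincaré/coercivity depend only on L. Here a(u, u) = ∫(u')² + (-1/2)·∫u².
Here c = -1/2 < 0 with |c| < (π/L)² = π^2/16, so coercivity still holds. The condition a(u,u) ≥ α||u||_{H^1}² reads (1−α)∫(u')² ≥ (α−c)∫u². Any admissible α is ≤ 1 (rapidly oscillating u have ∫u²/∫(u')² → 0), and α = 1 would force 0 ≥ (1−c)∫u², impossible since c < 1; so 1−α > 0. By the sharp Poincaré inequality on H^1_0 of an interval of length L, ∫(u')² ≥ (π/L)²∫u² with equality for the first sine mode sin(π(x−x₀)/L) (x₀ the left endpoint), so the inequality holds for all u iff (1−α)(π/L)² ≥ α − c, i.e. α ≤ ((π/L)² + c)/((π/L)² + 1) = (1 + c(L/π)²)/(1 + (L/π)²). (Direct route, valid since c ≤ 0: Poincaré gives c∫u² ≥ c(L/π)²∫(u')², so a(u,u) ≥ (1 + c(L/π)²)∫(u')², while ||u||_{H^1}² ≤ (1 + (L/π)²)∫(u')²; dividing yields the same α.) With (π/L)² = π^2/16 and c = -1/2, the largest admissible constant is α = ((π/L)² + c)/((π/L)² + 1).
Simplifying, α = (-8 + π^2)/(π^2 + 16).


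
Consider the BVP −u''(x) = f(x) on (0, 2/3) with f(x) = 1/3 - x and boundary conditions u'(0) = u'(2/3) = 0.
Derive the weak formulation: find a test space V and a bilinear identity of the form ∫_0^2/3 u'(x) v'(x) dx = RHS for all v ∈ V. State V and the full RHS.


V = H^1(0, 2/3) (no boundary constraint on v; u is determined up to an additive constant); weak form: ∫_0^2/3 u'v' dx = ∫_0^2/3 (1/3 - x) v dx for all v ∈ V.

Multiply both sides by a test function v and integrate from 0 to 2/3:
  ∫_0^2/3 −u''(x) v(x) dx = ∫_0^2/3 f(x) v(x) dx.
Integrate the LHS by parts once:
  ∫_0^2/3 −u'' v dx = −[u'(x) v(x)]_0^2/3 + ∫_0^2/3 u'(x) v'(x) dx.
Thus ∫_0^2/3 u'(x) v'(x) dx = ∫_0^2/3 f(x) v(x) dx + [u'(x) v(x)]_0^2/3.
Choose V so that boundary terms are either known or forced to vanish.
u has homogeneous Neumann: u'(0) = u'(2/3) = 0. So [u' v]_0^2/3 = 0·v(2/3) − 0·v(0) = 0 for any v; take V = H^1(0, 2/3).
Weak formulation: find u (satisfying any essential BC) such that ∫_0^2/3 u'(x) v'(x) dx = ∫_0^2/3 f v dx for all v ∈ V (homogeneous Neumann, so boundary terms vanish).
Substituting f(x) = 1/3 - x, the right-hand side is ∫_0^2/3 (1/3 - x) v dx.
Compatibility check (pure Neumann): taking v ≡ 1 ∈ V gives 0 = ∫_0^2/3 f dx + (0) − (0), i.e. ∫_0^2/3 f dx must equal u'(0) − u'(2/3) = 0. Indeed ∫_0^2/3 (1/3 - x) dx = 0, so the data are compatible. The solution is then unique only up to an additive constant (fix it e.g. by requiring ∫_0^2/3 u dx = 0).


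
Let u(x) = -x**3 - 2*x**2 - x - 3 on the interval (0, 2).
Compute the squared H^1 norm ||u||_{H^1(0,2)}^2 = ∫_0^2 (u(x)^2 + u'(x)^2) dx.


||u||_{H^1}^2 = 3040/7

The H^1 norm (squared) on an interval (0, L) is
  ||u||_{H^1}^2 = ∫_0^L u(x)^2 dx + ∫_0^L u'(x)^2 dx.
Compute u'(x) = -3*x**2 - 4*x - 1.
Then u(x)^2 = x**6 + 4*x**5 + 6*x**4 + 10*x**3 + 13*x**2 + 6*x + 9 and u'(x)^2 = 9*x**4 + 24*x**3 + 22*x**2 + 8*x + 1.
Integrate each monomial from 0 to 2 using ∫_0^2 c·x^n dx = c·2^(n+1)/(n+1):
  ∫_0^2 u(x)^2 dx = ∫_0^2 (x^6 + 4*x^5 + 6*x^4 + 10*x^3 + 13*x^2 + 6*x + 9) dx. Term by term:
    ∫_0^2 x^6 dx = 128/7;  ∫_0^2 4*x^5 dx = 128/3;  ∫_0^2 6*x^4 dx = 192/5;
    ∫_0^2 10*x^3 dx = 40;  ∫_0^2 13*x^2 dx = 104/3;  ∫_0^2 6*x dx = 12;
    ∫_0^2 9 dx = 18.
  Sum: 128/7 + 128/3 + 192/5 + 40 + 104/3 + 12 + 18 = 21422/105.
  ∫_0^2 u'(x)^2 dx = ∫_0^2 (9*x^4 + 24*x^3 + 22*x^2 + 8*x + 1) dx. Term by term:
    ∫_0^2 9*x^4 dx = 288/5;  ∫_0^2 24*x^3 dx = 96;  ∫_0^2 22*x^2 dx = 176/3;
    ∫_0^2 8*x dx = 16;  ∫_0^2 1 dx = 2.
  Sum: 288/5 + 96 + 176/3 + 16 + 2 = 3454/15.
Adding: ||u||_{H^1}^2 = 21422/105 + 3454/15 = 3040/7.


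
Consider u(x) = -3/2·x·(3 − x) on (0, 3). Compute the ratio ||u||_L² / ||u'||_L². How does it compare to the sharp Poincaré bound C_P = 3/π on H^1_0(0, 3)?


||u||_L² / ||u'||_L² = 3*sqrt(10)/10 < C_P = 3/π.

u(x) = -3/2·x·(3 − x), so u'(x) = 3*x - 9/2.
u(x) = -3/2·x·(3 − x) vanishes at x = 0 and x = 3, so u ∈ H^1_0(0, 3). Differentiate via the product rule and integrate the resulting polynomials term by term.
  ∫_0^3 u² dx = ∫_0^3 (9*x^4/4 - 27*x^3/2 + 81*x^2/4) dx. Term by term:
    ∫_0^3 9*x^4/4 dx = 2187/20;  ∫_0^3 -27*x^3/2 dx = -2187/8;  ∫_0^3 81*x^2/4 dx = 729/4.
  Sum: 2187/20 − 2187/8 + 729/4 = 729/40.
  ∫_0^3 (u')² dx = ∫_0^3 (9*x^2 - 27*x + 81/4) dx. Term by term:
    ∫_0^3 9*x^2 dx = 81;  ∫_0^3 -27*x dx = -243/2;  ∫_0^3 81/4 dx = 243/4.
  Sum: 81 − 243/2 + 243/4 = 81/4.
∫_0^3 u² dx = 729/40, so ||u||_L² = 27*sqrt(10)/20.
∫_0^3 (u')² dx = 81/4, so ||u'||_L² = 9/2.
Ratio ||u||_L² / ||u'||_L² = 3*sqrt(10)/10.
Sharp Poincaré constant on H^1_0(0, 3) is C_P = L/π = 3/π, achieved by sin(π/3·x).
A polynomial bump cannot attain the sharp Poincaré constant (only the first sine eigenfunction does), so the ratio is strictly less than C_P, consistent with ||u||_L² ≤ C_P ||u'||_L².


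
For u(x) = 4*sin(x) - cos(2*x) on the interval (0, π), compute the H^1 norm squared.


||u||_{H^1(0,π)}^2 = 80/3 + 37*π/2

u'(x) = 2*sin(2*x) + 4*cos(x).
Expand u² and (u')² and integrate term by term on (0, π), using: for integers n ≥ 1, ∫_0^π sin²(nx) dx = ∫_0^π cos²(nx) dx = π/2; for n ≠ n', ∫_0^π sin(nx)sin(n'x) dx = ∫_0^π cos(nx)cos(n'x) dx = 0; and by product-to-sum, ∫_0^π sin(nx)cos(n'x) dx = ½∫_0^π [sin((n+n')x) + sin((n−n')x)] dx, which is 0 when n+n' is even and 2n/(n²−n'²) when n+n' is odd (it need not vanish on (0, π)).
  u² squared terms: (-1)²·∫cos(2x)² dx = 1·π/2 = π/2;  (4)²·∫sin(x)² dx = 16·π/2 = 8*π.
  u² cross terms: 2·(-1)·(4)·∫cos(2x)·sin(x) dx = -8·(-2/3) = 16/3.
  So ∫_0^π u² dx = π/2 + 8*π + 16/3 = 16/3 + 17*π/2.
  (u')² squared terms: (2)²·∫sin(2x)² dx = 4·π/2 = 2*π;  (4)²·∫cos(x)² dx = 16·π/2 = 8*π.
  (u')² cross terms: 2·(2)·(4)·∫sin(2x)·cos(x) dx = 16·(4/3) = 64/3.
  So ∫_0^π (u')² dx = 2*π + 8*π + 64/3 = 64/3 + 10*π.
||u||_{H^1}^2 = (16/3 + 17*π/2) + (64/3 + 10*π) = 80/3 + 37*π/2.


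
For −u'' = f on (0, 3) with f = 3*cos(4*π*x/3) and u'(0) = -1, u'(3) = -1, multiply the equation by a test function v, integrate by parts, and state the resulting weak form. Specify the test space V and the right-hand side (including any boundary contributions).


V = H^1(0, 3) (v unrestricted at boundary; u is determined up to an additive constant); weak form: ∫_0^3 u'v' dx = ∫_0^3 (3*cos(4*π*x/3)) v dx − v(3) + v(0) for all v ∈ V.

Multiply both sides by a test function v and integrate from 0 to 3:
  ∫_0^3 −u''(x) v(x) dx = ∫_0^3 f(x) v(x) dx.
Integrate the LHS by parts once:
  ∫_0^3 −u'' v dx = −[u'(x) v(x)]_0^3 + ∫_0^3 u'(x) v'(x) dx.
Thus ∫_0^3 u'(x) v'(x) dx = ∫_0^3 f(x) v(x) dx + [u'(x) v(x)]_0^3.
Choose V so that boundary terms are either known or forced to vanish.
u has inhomogeneous Neumann u'(0) = -1, u'(3) = -1. [u' v]_0^3 = (-1)·v(3) − (-1)·v(0) = − v(3) + v(0). Take V = H^1(0, 3); boundary term becomes part of RHS.
Weak formulation: find u (satisfying any essential BC) such that ∫_0^3 u'(x) v'(x) dx = ∫_0^3 f v dx − v(3) + v(0) for all v ∈ V (Neumann data are natural BCs: they enter the RHS as boundary terms).
Substituting f(x) = 3*cos(4*π*x/3), the right-hand side is ∫_0^3 (3*cos(4*π*x/3)) v dx − v(3) + v(0).
Compatibility check (pure Neumann): taking v ≡ 1 ∈ V gives 0 = ∫_0^3 f dx + (-1) − (-1), i.e. ∫_0^3 f dx must equal u'(0) − u'(3) = 0. Indeed ∫_0^3 (3*cos(4*π*x/3)) dx = 0, so the data are compatible. The solution is then unique only up to an additive constant (fix it e.g. by requiring ∫_0^3 u dx = 0).


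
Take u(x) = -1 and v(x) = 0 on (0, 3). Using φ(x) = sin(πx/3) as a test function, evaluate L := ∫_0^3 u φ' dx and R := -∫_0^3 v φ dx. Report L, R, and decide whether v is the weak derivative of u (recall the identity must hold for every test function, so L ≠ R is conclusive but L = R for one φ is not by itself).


LHS = 0, RHS = 0. Yes, v = u' weakly.

u(x) = -1, classical derivative u'(x) = 0.
φ(x) = sin(πx/3), so φ'(x) = π*cos(π*x/3)/3.
Note φ(0) = φ(3) = 0, so the boundary term u·φ vanishes.
LHS = ∫_0^3 u(x) φ'(x) dx = ∫_0^3 (-π*cos(π*x/3)/3) dx. Term by term:
  ∫_0^3 -π*cos(π*x/3)/3 dx = 0.
So LHS = 0.
∫_0^3 v(x) φ(x) dx = ∫_0^3 (0) dx. Term by term:
  ∫_0^3 0 dx = 0.
So RHS = -∫_0^3 v(x) φ(x) dx = 0.
LHS = RHS, so the identity holds for this test φ.
Moreover u is smooth here and v(x) = u'(x) = 0 pointwise, so the identity holds for every test function. Hence v is the weak derivative of u.


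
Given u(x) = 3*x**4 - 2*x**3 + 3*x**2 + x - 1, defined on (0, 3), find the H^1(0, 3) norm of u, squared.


||u||_{H^1}^2 = 1807104/35

The H^1 norm (squared) on an interval (0, L) is
  ||u||_{H^1}^2 = ∫_0^L u(x)^2 dx + ∫_0^L u'(x)^2 dx.
Compute u'(x) = 12*x**3 - 6*x**2 + 6*x + 1.
Then u(x)^2 = 9*x**8 - 12*x**7 + 22*x**6 - 6*x**5 - x**4 + 10*x**3 - 5*x**2 - 2*x + 1 and u'(x)^2 = 144*x**6 - 144*x**5 + 180*x**4 - 48*x**3 + 24*x**2 + 12*x + 1.
Integrate each monomial from 0 to 3 using ∫_0^3 c·x^n dx = c·3^(n+1)/(n+1):
  ∫_0^3 u(x)^2 dx = ∫_0^3 (9*x^8 - 12*x^7 + 22*x^6 - 6*x^5 - x^4 + 10*x^3 - 5*x^2 - 2*x + 1) dx. Term by term:
    ∫_0^3 9*x^8 dx = 19683;  ∫_0^3 -12*x^7 dx = -19683/2;  ∫_0^3 22*x^6 dx = 48114/7;
    ∫_0^3 -6*x^5 dx = -729;  ∫_0^3 -x^4 dx = -243/5;  ∫_0^3 10*x^3 dx = 405/2;
    ∫_0^3 -5*x^2 dx = -45;  ∫_0^3 -2*x dx = -9;  ∫_0^3 1 dx = 3.
  Sum: 19683 − 19683/2 + 48114/7 − 729 − 243/5 + 405/2 − 45 − 9 + 3 = 563109/35.
  ∫_0^3 u'(x)^2 dx = ∫_0^3 (144*x^6 - 144*x^5 + 180*x^4 - 48*x^3 + 24*x^2 + 12*x + 1) dx. Term by term:
    ∫_0^3 144*x^6 dx = 314928/7;  ∫_0^3 -144*x^5 dx = -17496;  ∫_0^3 180*x^4 dx = 8748;
    ∫_0^3 -48*x^3 dx = -972;  ∫_0^3 24*x^2 dx = 216;  ∫_0^3 12*x dx = 54;
    ∫_0^3 1 dx = 3.
  Sum: 314928/7 − 17496 + 8748 − 972 + 216 + 54 + 3 = 248799/7.
Adding: ||u||_{H^1}^2 = 563109/35 + 248799/7 = 1807104/35.


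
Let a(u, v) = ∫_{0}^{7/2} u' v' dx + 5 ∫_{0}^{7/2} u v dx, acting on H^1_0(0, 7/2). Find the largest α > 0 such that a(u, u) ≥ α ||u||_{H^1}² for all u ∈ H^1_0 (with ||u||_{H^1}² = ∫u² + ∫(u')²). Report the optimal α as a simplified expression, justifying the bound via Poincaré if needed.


α = 1

Coercivity of a(·,·) on H^1_0(0, 7/2) means a(u, u) ≥ α ||u||_{H^1}² for every u ∈ H^1_0.
The interval has length L = 7/2, and Poincaré/coercivity depend only on L. Here a(u, u) = ∫(u')² + (5)·∫u².
Here c = 5 ≥ 1, so a(u,u) = ∫(u')² + c∫u² ≥ ∫(u')² + ∫u² = ||u||_{H^1}², i.e. α = 1 works. No larger α is possible: a(u,u) ≥ α||u||_{H^1}² means (1−α)∫(u')² ≥ (α−c)∫u², and for the modes u_n = sin(nπ(x−x₀)/L) (x₀ the left endpoint) one has ∫u_n²/∫(u_n')² = (L/(nπ))² → 0, so a(u_n,u_n)/||u_n||_{H^1}² → 1. Hence the optimal constant is α = 1.
Therefore α = 1.


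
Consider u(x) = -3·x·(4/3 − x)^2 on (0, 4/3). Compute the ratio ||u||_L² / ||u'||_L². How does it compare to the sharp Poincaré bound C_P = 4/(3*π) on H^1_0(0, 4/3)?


||u||_L² / ||u'||_L² = 2*sqrt(14)/21 < C_P = 4/(3*π).

u(x) = -3·x·(4/3 − x)^2, so u'(x) = (4 - 9*x)*(x - 4/3).
u(x) = -3·x·(4/3 − x)^2 vanishes at x = 0 and x = 4/3, so u ∈ H^1_0(0, 4/3). Differentiate via the product rule and integrate the resulting polynomials term by term.
  ∫_0^4/3 u² dx = ∫_0^4/3 (9*x^6 - 48*x^5 + 96*x^4 - 256*x^3/3 + 256*x^2/9) dx. Term by term:
    ∫_0^4/3 9*x^6 dx = 16384/1701;  ∫_0^4/3 -48*x^5 dx = -32768/729;  ∫_0^4/3 96*x^4 dx = 32768/405;
    ∫_0^4/3 -256*x^3/3 dx = -16384/243;  ∫_0^4/3 256*x^2/9 dx = 16384/729.
  Sum: 16384/1701 − 32768/729 + 32768/405 − 16384/243 + 16384/729 = 16384/25515.
  ∫_0^4/3 (u')² dx = ∫_0^4/3 (81*x^4 - 288*x^3 + 352*x^2 - 512*x/3 + 256/9) dx. Term by term:
    ∫_0^4/3 81*x^4 dx = 1024/15;  ∫_0^4/3 -288*x^3 dx = -2048/9;  ∫_0^4/3 352*x^2 dx = 22528/81;
    ∫_0^4/3 -512*x/3 dx = -4096/27;  ∫_0^4/3 256/9 dx = 1024/27.
  Sum: 1024/15 − 2048/9 + 22528/81 − 4096/27 + 1024/27 = 2048/405.
∫_0^4/3 u² dx = 16384/25515, so ||u||_L² = 128*sqrt(35)/945.
∫_0^4/3 (u')² dx = 2048/405, so ||u'||_L² = 32*sqrt(10)/45.
Ratio ||u||_L² / ||u'||_L² = 2*sqrt(14)/21.
Sharp Poincaré constant on H^1_0(0, 4/3) is C_P = L/π = 4/(3*π), achieved by sin(3*π/4·x).
A polynomial bump cannot attain the sharp Poincaré constant (only the first sine eigenfunction does), so the ratio is strictly less than C_P, consistent with ||u||_L² ≤ C_P ||u'||_L².
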